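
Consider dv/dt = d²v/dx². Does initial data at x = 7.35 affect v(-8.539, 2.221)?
Yes, for any finite x. The heat equation has infinite propagation speed, so all initial data affects all points at any t > 0.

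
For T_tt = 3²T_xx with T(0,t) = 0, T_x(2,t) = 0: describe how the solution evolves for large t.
T oscillates (no decay). Energy is conserved; the solution oscillates indefinitely as standing waves.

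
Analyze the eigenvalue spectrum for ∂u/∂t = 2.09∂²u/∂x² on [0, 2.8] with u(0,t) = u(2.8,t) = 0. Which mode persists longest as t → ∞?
Eigenvalues: λₙ = 2.09n²π²/2.8².
First three modes:
  n=1: λ₁ = 2.09π²/2.8² ≈ 2.631
  n=2: λ₂ = 8.36π²/2.8² ≈ 10.524 (4× faster decay)
  n=3: λ₃ = 18.81π²/2.8² ≈ 23.679 (9× faster decay)
As t → ∞, higher modes decay exponentially faster. The n=1 mode dominates: u ~ c₁ sin(πx/2.8) e^{-λ₁t}.
Decay rate: λ₁ = 2.09π²/2.8² ≈ 2.631.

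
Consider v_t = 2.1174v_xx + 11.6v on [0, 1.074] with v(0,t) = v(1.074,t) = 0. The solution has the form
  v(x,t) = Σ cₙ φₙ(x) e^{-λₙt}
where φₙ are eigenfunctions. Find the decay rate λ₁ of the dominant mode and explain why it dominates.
Eigenvalues: λₙ = 2.1174n²π²/1.074² - 11.6.
First three modes:
  n=1: λ₁ = 2.1174π²/1.074² - 11.6 ≈ 6.517
  n=2: λ₂ = 8.4696π²/1.074² - 11.6 ≈ 60.869
  n=3: λ₃ = 19.0566π²/1.074² - 11.6 ≈ 151.456
Since 2.1174π²/1.074² ≈ 18.117 > 11.6, all λₙ > 0.
The n=1 mode decays slowest → dominates as t → ∞.
Asymptotic: v ~ c₁ sin(πx/1.074) e^{-λ₁t} with decay rate λ₁ ≈ 6.517.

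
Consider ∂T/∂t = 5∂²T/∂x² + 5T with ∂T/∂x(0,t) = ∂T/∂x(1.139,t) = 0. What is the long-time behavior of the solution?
As t → ∞, T grows unboundedly. With Neumann BCs the constant mode has diffusion eigenvalue 0, so any r > 0 makes it grow like e^(5t); solution grows exponentially.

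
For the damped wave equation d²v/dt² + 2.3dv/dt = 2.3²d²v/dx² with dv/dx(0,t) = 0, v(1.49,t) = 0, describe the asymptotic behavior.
v → 0. Damping (γ=2.3) dissipates energy; oscillations decay exponentially.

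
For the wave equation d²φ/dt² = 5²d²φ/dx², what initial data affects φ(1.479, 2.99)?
Domain of dependence: [-13.471, 16.429]. Signals travel at speed 5, so data within |x - 1.479| ≤ 5·2.99 = 14.95 can reach the point.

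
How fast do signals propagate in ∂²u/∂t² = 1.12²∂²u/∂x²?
Speed = 1.12. Information travels along characteristics x = x₀ ± 1.12t.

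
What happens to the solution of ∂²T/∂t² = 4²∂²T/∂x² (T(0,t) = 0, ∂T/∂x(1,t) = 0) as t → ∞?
T oscillates (no decay). Energy is conserved; the solution oscillates indefinitely as standing waves.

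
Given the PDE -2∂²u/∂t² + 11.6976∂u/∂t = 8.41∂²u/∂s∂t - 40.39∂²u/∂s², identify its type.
Rewriting in standard form: 40.39∂²u/∂s² - 8.41∂²u/∂s∂t - 2∂²u/∂t² + 11.6976∂u/∂t = 0. The second-order coefficients are A = 40.39, B = -8.41, C = -2. Since B² - 4AC = 393.8481 > 0, this is a hyperbolic PDE.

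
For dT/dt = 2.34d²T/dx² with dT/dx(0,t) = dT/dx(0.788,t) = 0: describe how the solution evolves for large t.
T → constant (steady state). Heat is conserved (no flux at boundaries); solution approaches the spatial average.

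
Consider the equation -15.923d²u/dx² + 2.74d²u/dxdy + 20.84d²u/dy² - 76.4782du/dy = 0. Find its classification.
Hyperbolic. (A = -15.923, B = 2.74, C = 20.84 gives B² - 4AC = 1334.84888.)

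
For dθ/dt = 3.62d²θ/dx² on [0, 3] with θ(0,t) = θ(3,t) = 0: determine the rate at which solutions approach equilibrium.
Eigenvalues: λₙ = 3.62n²π²/3².
First three modes:
  n=1: λ₁ = 3.62π²/3² ≈ 3.97
  n=2: λ₂ = 14.48π²/3² ≈ 15.879 (4× faster decay)
  n=3: λ₃ = 32.58π²/3² ≈ 35.728 (9× faster decay)
As t → ∞, higher modes decay exponentially faster. The n=1 mode dominates: θ ~ c₁ sin(πx/3) e^{-λ₁t}.
Decay rate: λ₁ = 3.62π²/3² ≈ 3.97.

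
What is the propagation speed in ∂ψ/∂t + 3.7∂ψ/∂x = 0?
Speed = 3.7. Information travels along x - 3.7t = const (rightward).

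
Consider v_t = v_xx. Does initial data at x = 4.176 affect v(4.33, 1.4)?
Yes, for any finite x. The heat equation has infinite propagation speed, so all initial data affects all points at any t > 0.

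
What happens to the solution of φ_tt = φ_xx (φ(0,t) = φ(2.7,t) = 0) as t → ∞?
φ oscillates (no decay). Energy is conserved; the solution oscillates indefinitely as standing waves.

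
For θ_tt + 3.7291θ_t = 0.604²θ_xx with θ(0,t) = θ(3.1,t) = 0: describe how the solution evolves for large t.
θ → 0. Damping (γ=3.7291) dissipates energy; oscillations decay exponentially.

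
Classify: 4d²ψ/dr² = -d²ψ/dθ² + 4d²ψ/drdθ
Rewriting in standard form: 4d²ψ/dr² - 4d²ψ/drdθ + d²ψ/dθ² = 0. Parabolic (discriminant = 0).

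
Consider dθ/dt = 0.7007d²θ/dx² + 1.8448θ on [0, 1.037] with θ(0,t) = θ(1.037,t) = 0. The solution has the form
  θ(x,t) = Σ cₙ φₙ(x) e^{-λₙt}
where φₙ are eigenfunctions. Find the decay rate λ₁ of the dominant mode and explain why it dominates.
Eigenvalues: λₙ = 0.7007n²π²/1.037² - 1.8448.
First three modes:
  n=1: λ₁ = 0.7007π²/1.037² - 1.8448 ≈ 4.586
  n=2: λ₂ = 2.8028π²/1.037² - 1.8448 ≈ 23.879
  n=3: λ₃ = 6.3063π²/1.037² - 1.8448 ≈ 56.034
Since 0.7007π²/1.037² ≈ 6.431 > 1.8448, all λₙ > 0.
The n=1 mode decays slowest → dominates as t → ∞.
Asymptotic: θ ~ c₁ sin(πx/1.037) e^{-λ₁t} with decay rate λ₁ ≈ 4.586.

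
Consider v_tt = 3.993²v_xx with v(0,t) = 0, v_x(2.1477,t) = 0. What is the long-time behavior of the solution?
As t → ∞, v oscillates (no decay). Energy is conserved; the solution oscillates indefinitely as standing waves.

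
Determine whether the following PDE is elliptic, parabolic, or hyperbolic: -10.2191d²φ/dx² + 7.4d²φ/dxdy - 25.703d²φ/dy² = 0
Coefficients: A = -10.2191, B = 7.4, C = -25.703. B² - 4AC = -995.8861092, which is negative, so the equation is elliptic.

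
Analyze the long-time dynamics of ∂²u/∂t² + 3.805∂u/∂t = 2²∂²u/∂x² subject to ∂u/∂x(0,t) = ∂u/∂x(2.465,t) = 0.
Long-time behavior: u → constant (steady state). Damping (γ=3.805) dissipates the nonconstant modes; with Neumann BCs the spatial average obeys M''+γM'=0 and tends to a finite limit.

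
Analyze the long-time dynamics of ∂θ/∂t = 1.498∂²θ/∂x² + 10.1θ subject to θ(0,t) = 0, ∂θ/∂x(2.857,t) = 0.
Long-time behavior: θ grows unboundedly. Reaction dominates diffusion (r=10.1 > κπ²/(4L²)≈0.45); solution grows exponentially.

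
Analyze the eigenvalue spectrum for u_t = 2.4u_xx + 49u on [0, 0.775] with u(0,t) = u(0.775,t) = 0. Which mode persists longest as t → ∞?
Eigenvalues: λₙ = 2.4n²π²/0.775² - 49.
First three modes:
  n=1: λ₁ = 2.4π²/0.775² - 49 ≈ -9.563
  n=2: λ₂ = 9.6π²/0.775² - 49 ≈ 108.749
  n=3: λ₃ = 21.6π²/0.775² - 49 ≈ 305.936
Since 2.4π²/0.775² ≈ 39.437 < 49, λ₁ < 0.
The n=1 mode grows fastest (−λₙ is largest for n=1) → dominates.
Asymptotic: u ~ c₁ sin(πx/0.775) e^{9.563t} (exponential growth at rate −λ₁ ≈ 9.563).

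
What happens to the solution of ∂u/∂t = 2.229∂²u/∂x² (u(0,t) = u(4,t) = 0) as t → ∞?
u → 0. Heat diffuses out through both boundaries.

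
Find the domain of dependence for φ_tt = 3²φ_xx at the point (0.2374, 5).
Domain of dependence: [-14.7626, 15.2374]. Signals travel at speed 3, so data within |x - 0.2374| ≤ 3·5 = 15 can reach the point.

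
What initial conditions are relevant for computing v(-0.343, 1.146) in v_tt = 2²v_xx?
Domain of dependence: [-2.635, 1.949]. Signals travel at speed 2, so data within |x - -0.343| ≤ 2·1.146 = 2.292 can reach the point.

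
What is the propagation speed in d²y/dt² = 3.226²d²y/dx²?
Speed = 3.226. Information travels along characteristics x = x₀ ± 3.226t.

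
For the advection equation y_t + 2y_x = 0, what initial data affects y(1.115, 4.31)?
A single point: x = -7.505. The characteristic through (1.115, 4.31) is x - 2t = const, so x = 1.115 - 2·4.31 = -7.505.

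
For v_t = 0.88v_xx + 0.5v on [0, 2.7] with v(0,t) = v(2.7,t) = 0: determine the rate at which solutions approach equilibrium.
Eigenvalues: λₙ = 0.88n²π²/2.7² - 0.5.
First three modes:
  n=1: λ₁ = 0.88π²/2.7² - 0.5 ≈ 0.691
  n=2: λ₂ = 3.52π²/2.7² - 0.5 ≈ 4.266
  n=3: λ₃ = 7.92π²/2.7² - 0.5 ≈ 10.223
Since 0.88π²/2.7² ≈ 1.191 > 0.5, all λₙ > 0.
The n=1 mode decays slowest → dominates as t → ∞.
Asymptotic: v ~ c₁ sin(πx/2.7) e^{-λ₁t} with decay rate λ₁ ≈ 0.691.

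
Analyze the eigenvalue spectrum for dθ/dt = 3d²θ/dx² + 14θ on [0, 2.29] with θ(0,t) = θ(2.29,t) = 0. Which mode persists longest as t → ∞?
Eigenvalues: λₙ = 3n²π²/2.29² - 14.
First three modes:
  n=1: λ₁ = 3π²/2.29² - 14 ≈ -8.354
  n=2: λ₂ = 12π²/2.29² - 14 ≈ 8.584
  n=3: λ₃ = 27π²/2.29² - 14 ≈ 36.815
Since 3π²/2.29² ≈ 5.646 < 14, λ₁ < 0.
The n=1 mode grows fastest (−λₙ is largest for n=1) → dominates.
Asymptotic: θ ~ c₁ sin(πx/2.29) e^{8.354t} (exponential growth at rate −λ₁ ≈ 8.354).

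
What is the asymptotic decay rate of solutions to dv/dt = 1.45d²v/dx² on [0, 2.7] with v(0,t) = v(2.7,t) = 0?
Eigenvalues: λₙ = 1.45n²π²/2.7².
First three modes:
  n=1: λ₁ = 1.45π²/2.7² ≈ 1.963
  n=2: λ₂ = 5.8π²/2.7² ≈ 7.852 (4× faster decay)
  n=3: λ₃ = 13.05π²/2.7² ≈ 17.668 (9× faster decay)
As t → ∞, higher modes decay exponentially faster. The n=1 mode dominates: v ~ c₁ sin(πx/2.7) e^{-λ₁t}.
Decay rate: λ₁ = 1.45π²/2.7² ≈ 1.963.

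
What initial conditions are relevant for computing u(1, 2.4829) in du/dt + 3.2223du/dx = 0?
A single point: x = -7.00064867. The characteristic through (1, 2.4829) is x - 3.2223t = const, so x = 1 - 3.2223·2.4829 = -7.00064867.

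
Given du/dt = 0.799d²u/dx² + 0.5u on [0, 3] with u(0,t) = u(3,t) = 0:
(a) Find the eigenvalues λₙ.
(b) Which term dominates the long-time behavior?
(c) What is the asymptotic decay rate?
Eigenvalues: λₙ = 0.799n²π²/3² - 0.5.
First three modes:
  n=1: λ₁ = 0.799π²/3² - 0.5 ≈ 0.376
  n=2: λ₂ = 3.196π²/3² - 0.5 ≈ 3.005
  n=3: λ₃ = 7.191π²/3² - 0.5 ≈ 7.386
Since 0.799π²/3² ≈ 0.876 > 0.5, all λₙ > 0.
The n=1 mode decays slowest → dominates as t → ∞.
Asymptotic: u ~ c₁ sin(πx/3) e^{-λ₁t} with decay rate λ₁ ≈ 0.376.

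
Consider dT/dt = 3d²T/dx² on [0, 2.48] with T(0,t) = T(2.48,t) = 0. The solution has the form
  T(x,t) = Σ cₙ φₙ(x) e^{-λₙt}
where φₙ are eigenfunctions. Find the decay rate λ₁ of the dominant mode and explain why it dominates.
Eigenvalues: λₙ = 3n²π²/2.48².
First three modes:
  n=1: λ₁ = 3π²/2.48² ≈ 4.814
  n=2: λ₂ = 12π²/2.48² ≈ 19.257 (4× faster decay)
  n=3: λ₃ = 27π²/2.48² ≈ 43.327 (9× faster decay)
As t → ∞, higher modes decay exponentially faster. The n=1 mode dominates: T ~ c₁ sin(πx/2.48) e^{-λ₁t}.
Decay rate: λ₁ = 3π²/2.48² ≈ 4.814.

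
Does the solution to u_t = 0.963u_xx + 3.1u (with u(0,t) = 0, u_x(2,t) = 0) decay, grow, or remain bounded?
u grows unboundedly. Reaction dominates diffusion (r=3.1 > κπ²/(4L²)≈0.59); solution grows exponentially.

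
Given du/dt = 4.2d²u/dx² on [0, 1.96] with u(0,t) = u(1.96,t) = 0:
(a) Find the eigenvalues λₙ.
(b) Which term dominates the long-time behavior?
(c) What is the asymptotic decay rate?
Eigenvalues: λₙ = 4.2n²π²/1.96².
First three modes:
  n=1: λ₁ = 4.2π²/1.96² ≈ 10.79
  n=2: λ₂ = 16.8π²/1.96² ≈ 43.162 (4× faster decay)
  n=3: λ₃ = 37.8π²/1.96² ≈ 97.113 (9× faster decay)
As t → ∞, higher modes decay exponentially faster. The n=1 mode dominates: u ~ c₁ sin(πx/1.96) e^{-λ₁t}.
Decay rate: λ₁ = 4.2π²/1.96² ≈ 10.79.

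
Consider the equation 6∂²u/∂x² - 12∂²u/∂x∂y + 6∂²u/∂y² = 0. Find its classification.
Parabolic. (A = 6, B = -12, C = 6 gives B² - 4AC = 0.)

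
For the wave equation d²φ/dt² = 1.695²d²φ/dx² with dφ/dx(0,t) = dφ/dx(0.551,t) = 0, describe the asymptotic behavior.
φ oscillates about a mean that drifts linearly in t (generically unbounded; no decay). There is no damping, so the nonconstant modes persist as standing waves (energy conserved, no decay). But with Neumann conditions at both ends the constant mode has eigenvalue 0: the spatial mean M(t) of φ satisfies M'' = 0, so M(t) = M(0) + M'(0)·t. Unless the initial velocity has zero mean (∫φ_t(x,0)dx = 0), the solution grows linearly in t (unbounded, though not exponentially); if it does have zero mean, the solution stays bounded and simply oscillates.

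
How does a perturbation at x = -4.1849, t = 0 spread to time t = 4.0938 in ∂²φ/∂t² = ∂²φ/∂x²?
Domain of influence: [-8.2787, -0.0911]. Data at x = -4.1849 spreads outward at speed 1.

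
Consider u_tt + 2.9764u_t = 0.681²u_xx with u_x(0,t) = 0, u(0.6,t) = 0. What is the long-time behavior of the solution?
As t → ∞, u → 0. Damping (γ=2.9764) dissipates energy; oscillations decay exponentially.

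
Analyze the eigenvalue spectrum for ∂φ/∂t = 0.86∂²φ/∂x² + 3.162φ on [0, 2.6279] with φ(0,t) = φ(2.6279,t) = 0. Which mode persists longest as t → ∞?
Eigenvalues: λₙ = 0.86n²π²/2.6279² - 3.162.
First three modes:
  n=1: λ₁ = 0.86π²/2.6279² - 3.162 ≈ -1.933
  n=2: λ₂ = 3.44π²/2.6279² - 3.162 ≈ 1.754
  n=3: λ₃ = 7.74π²/2.6279² - 3.162 ≈ 7.9
Since 0.86π²/2.6279² ≈ 1.229 < 3.162, λ₁ < 0.
The n=1 mode grows fastest (−λₙ is largest for n=1) → dominates.
Asymptotic: φ ~ c₁ sin(πx/2.6279) e^{1.933t} (exponential growth at rate −λ₁ ≈ 1.933).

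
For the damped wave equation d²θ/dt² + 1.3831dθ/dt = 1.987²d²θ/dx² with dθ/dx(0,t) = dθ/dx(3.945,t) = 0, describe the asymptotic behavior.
θ → constant (steady state). Damping (γ=1.3831) dissipates the nonconstant modes; with Neumann BCs the spatial average obeys M''+γM'=0 and tends to a finite limit.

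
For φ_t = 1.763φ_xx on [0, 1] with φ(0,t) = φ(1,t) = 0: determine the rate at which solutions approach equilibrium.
Eigenvalues: λₙ = 1.763n²π².
First three modes:
  n=1: λ₁ = 1.763π² ≈ 17.4
  n=2: λ₂ = 7.052π² ≈ 69.6 (4× faster decay)
  n=3: λ₃ = 15.867π² ≈ 156.601 (9× faster decay)
As t → ∞, higher modes decay exponentially faster. The n=1 mode dominates: φ ~ c₁ sin(πx) e^{-λ₁t}.
Decay rate: λ₁ = 1.763π² ≈ 17.4.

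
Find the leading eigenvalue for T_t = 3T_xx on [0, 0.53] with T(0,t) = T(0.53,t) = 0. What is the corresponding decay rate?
Eigenvalues: λₙ = 3n²π²/0.53².
First three modes:
  n=1: λ₁ = 3π²/0.53² ≈ 105.407
  n=2: λ₂ = 12π²/0.53² ≈ 421.628 (4× faster decay)
  n=3: λ₃ = 27π²/0.53² ≈ 948.663 (9× faster decay)
As t → ∞, higher modes decay exponentially faster. The n=1 mode dominates: T ~ c₁ sin(πx/0.53) e^{-λ₁t}.
Decay rate: λ₁ = 3π²/0.53² ≈ 105.407.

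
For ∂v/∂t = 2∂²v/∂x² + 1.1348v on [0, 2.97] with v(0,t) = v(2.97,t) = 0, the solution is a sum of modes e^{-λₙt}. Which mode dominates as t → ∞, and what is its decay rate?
Eigenvalues: λₙ = 2n²π²/2.97² - 1.1348.
First three modes:
  n=1: λ₁ = 2π²/2.97² - 1.1348 ≈ 1.103
  n=2: λ₂ = 8π²/2.97² - 1.1348 ≈ 7.816
  n=3: λ₃ = 18π²/2.97² - 1.1348 ≈ 19.005
Since 2π²/2.97² ≈ 2.238 > 1.1348, all λₙ > 0.
The n=1 mode decays slowest → dominates as t → ∞.
Asymptotic: v ~ c₁ sin(πx/2.97) e^{-λ₁t} with decay rate λ₁ ≈ 1.103.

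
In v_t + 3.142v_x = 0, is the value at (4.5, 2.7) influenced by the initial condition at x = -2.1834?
No. Only data at x = -3.9834 affects (4.5, 2.7). Advection has one-way propagation along characteristics.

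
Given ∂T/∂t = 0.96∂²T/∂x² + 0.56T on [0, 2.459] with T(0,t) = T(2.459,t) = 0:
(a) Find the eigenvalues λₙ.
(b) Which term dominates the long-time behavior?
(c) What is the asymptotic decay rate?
Eigenvalues: λₙ = 0.96n²π²/2.459² - 0.56.
First three modes:
  n=1: λ₁ = 0.96π²/2.459² - 0.56 ≈ 1.007
  n=2: λ₂ = 3.84π²/2.459² - 0.56 ≈ 5.708
  n=3: λ₃ = 8.64π²/2.459² - 0.56 ≈ 13.543
Since 0.96π²/2.459² ≈ 1.567 > 0.56, all λₙ > 0.
The n=1 mode decays slowest → dominates as t → ∞.
Asymptotic: T ~ c₁ sin(πx/2.459) e^{-λ₁t} with decay rate λ₁ ≈ 1.007.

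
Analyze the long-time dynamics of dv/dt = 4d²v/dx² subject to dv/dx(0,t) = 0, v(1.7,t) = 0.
Long-time behavior: v → 0. Heat escapes through the Dirichlet boundary.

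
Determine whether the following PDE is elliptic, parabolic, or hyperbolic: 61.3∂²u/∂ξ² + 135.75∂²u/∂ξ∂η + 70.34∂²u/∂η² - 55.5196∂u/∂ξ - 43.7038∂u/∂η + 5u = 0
Coefficients: A = 61.3, B = 135.75, C = 70.34. B² - 4AC = 1180.6945, which is positive, so the equation is hyperbolic.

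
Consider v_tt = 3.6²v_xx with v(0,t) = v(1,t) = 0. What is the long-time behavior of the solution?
As t → ∞, v oscillates (no decay). Energy is conserved; the solution oscillates indefinitely as standing waves.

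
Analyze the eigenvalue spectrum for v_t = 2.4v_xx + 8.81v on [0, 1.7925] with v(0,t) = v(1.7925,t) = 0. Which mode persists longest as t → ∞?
Eigenvalues: λₙ = 2.4n²π²/1.7925² - 8.81.
First three modes:
  n=1: λ₁ = 2.4π²/1.7925² - 8.81 ≈ -1.438
  n=2: λ₂ = 9.6π²/1.7925² - 8.81 ≈ 20.678
  n=3: λ₃ = 21.6π²/1.7925² - 8.81 ≈ 57.539
Since 2.4π²/1.7925² ≈ 7.372 < 8.81, λ₁ < 0.
The n=1 mode grows fastest (−λₙ is largest for n=1) → dominates.
Asymptotic: v ~ c₁ sin(πx/1.7925) e^{1.438t} (exponential growth at rate −λ₁ ≈ 1.438).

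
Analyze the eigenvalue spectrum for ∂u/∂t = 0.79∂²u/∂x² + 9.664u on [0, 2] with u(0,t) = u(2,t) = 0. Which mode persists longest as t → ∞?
Eigenvalues: λₙ = 0.79n²π²/2² - 9.664.
First three modes:
  n=1: λ₁ = 0.79π²/2² - 9.664 ≈ -7.715
  n=2: λ₂ = 3.16π²/2² - 9.664 ≈ -1.867
  n=3: λ₃ = 7.11π²/2² - 9.664 ≈ 7.879
Since 0.79π²/2² ≈ 1.949 < 9.664, λ₁ < 0.
The n=1 mode grows fastest (−λₙ is largest for n=1) → dominates.
Asymptotic: u ~ c₁ sin(πx/2) e^{7.715t} (exponential growth at rate −λ₁ ≈ 7.715).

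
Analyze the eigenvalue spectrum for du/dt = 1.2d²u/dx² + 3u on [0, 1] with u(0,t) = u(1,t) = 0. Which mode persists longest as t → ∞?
Eigenvalues: λₙ = 1.2n²π²/1² - 3.
First three modes:
  n=1: λ₁ = 1.2π² - 3 ≈ 8.844
  n=2: λ₂ = 4.8π² - 3 ≈ 44.374
  n=3: λ₃ = 10.8π² - 3 ≈ 103.592
Since 1.2π² ≈ 11.844 > 3, all λₙ > 0.
The n=1 mode decays slowest → dominates as t → ∞.
Asymptotic: u ~ c₁ sin(πx/1) e^{-λ₁t} with decay rate λ₁ ≈ 8.844.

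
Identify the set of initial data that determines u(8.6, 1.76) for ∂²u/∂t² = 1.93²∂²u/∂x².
Domain of dependence: [5.2032, 11.9968]. Signals travel at speed 1.93, so data within |x - 8.6| ≤ 1.93·1.76 = 3.3968 can reach the point.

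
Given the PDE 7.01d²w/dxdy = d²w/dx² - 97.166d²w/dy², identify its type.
Rewriting in standard form: -d²w/dx² + 7.01d²w/dxdy + 97.166d²w/dy² = 0. The second-order coefficients are A = -1, B = 7.01, C = 97.166. Since B² - 4AC = 437.8041 > 0, this is a hyperbolic PDE.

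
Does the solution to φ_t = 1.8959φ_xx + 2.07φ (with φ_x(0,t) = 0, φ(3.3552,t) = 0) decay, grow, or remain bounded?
φ grows unboundedly. Reaction dominates diffusion (r=2.07 > κπ²/(4L²)≈0.42); solution grows exponentially.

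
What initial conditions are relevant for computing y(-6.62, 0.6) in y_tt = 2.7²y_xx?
Domain of dependence: [-8.24, -5]. Signals travel at speed 2.7, so data within |x - -6.62| ≤ 2.7·0.6 = 1.62 can reach the point.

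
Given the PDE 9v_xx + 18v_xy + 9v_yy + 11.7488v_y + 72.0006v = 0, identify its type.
The second-order coefficients are A = 9, B = 18, C = 9. Since B² - 4AC = 0 = 0, this is a parabolic PDE.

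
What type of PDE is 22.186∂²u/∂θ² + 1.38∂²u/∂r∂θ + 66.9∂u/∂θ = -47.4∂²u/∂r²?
Rewriting in standard form: 47.4∂²u/∂r² + 1.38∂²u/∂r∂θ + 22.186∂²u/∂θ² + 66.9∂u/∂θ = 0. With A = 47.4, B = 1.38, C = 22.186, the discriminant is -4204.5612. This is an elliptic PDE.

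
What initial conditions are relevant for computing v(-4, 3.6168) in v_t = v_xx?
The entire real line. The heat equation has infinite propagation speed: any initial disturbance instantly affects all points (though exponentially small far away).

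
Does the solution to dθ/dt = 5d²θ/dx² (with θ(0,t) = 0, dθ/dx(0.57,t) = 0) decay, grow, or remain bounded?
θ → 0. Heat escapes through the Dirichlet boundary.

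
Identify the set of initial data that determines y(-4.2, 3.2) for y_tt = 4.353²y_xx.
Domain of dependence: [-18.1296, 9.7296]. Signals travel at speed 4.353, so data within |x - -4.2| ≤ 4.353·3.2 = 13.9296 can reach the point.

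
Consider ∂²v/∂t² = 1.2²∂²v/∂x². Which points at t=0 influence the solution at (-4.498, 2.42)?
Domain of dependence: [-7.402, -1.594]. Signals travel at speed 1.2, so data within |x - -4.498| ≤ 1.2·2.42 = 2.904 can reach the point.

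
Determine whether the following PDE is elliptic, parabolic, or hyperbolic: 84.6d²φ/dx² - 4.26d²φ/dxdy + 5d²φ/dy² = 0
Coefficients: A = 84.6, B = -4.26, C = 5. B² - 4AC = -1673.8524, which is negative, so the equation is elliptic.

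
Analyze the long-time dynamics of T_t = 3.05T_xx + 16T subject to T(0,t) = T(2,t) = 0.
Long-time behavior: T grows unboundedly. Reaction dominates diffusion (r=16 > κπ²/L²≈7.53); solution grows exponentially.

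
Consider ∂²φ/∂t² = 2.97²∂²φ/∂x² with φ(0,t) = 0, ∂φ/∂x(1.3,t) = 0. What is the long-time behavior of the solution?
As t → ∞, φ oscillates (no decay). Energy is conserved; the solution oscillates indefinitely as standing waves.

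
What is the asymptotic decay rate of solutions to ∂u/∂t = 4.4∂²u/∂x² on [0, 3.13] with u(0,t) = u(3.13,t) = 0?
Eigenvalues: λₙ = 4.4n²π²/3.13².
First three modes:
  n=1: λ₁ = 4.4π²/3.13² ≈ 4.433
  n=2: λ₂ = 17.6π²/3.13² ≈ 17.731 (4× faster decay)
  n=3: λ₃ = 39.6π²/3.13² ≈ 39.894 (9× faster decay)
As t → ∞, higher modes decay exponentially faster. The n=1 mode dominates: u ~ c₁ sin(πx/3.13) e^{-λ₁t}.
Decay rate: λ₁ = 4.4π²/3.13² ≈ 4.433.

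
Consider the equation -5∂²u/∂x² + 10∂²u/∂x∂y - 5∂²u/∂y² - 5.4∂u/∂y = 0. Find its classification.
Parabolic. (A = -5, B = 10, C = -5 gives B² - 4AC = 0.)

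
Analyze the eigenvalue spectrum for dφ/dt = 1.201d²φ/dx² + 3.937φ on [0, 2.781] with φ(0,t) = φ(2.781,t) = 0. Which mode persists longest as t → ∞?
Eigenvalues: λₙ = 1.201n²π²/2.781² - 3.937.
First three modes:
  n=1: λ₁ = 1.201π²/2.781² - 3.937 ≈ -2.404
  n=2: λ₂ = 4.804π²/2.781² - 3.937 ≈ 2.194
  n=3: λ₃ = 10.809π²/2.781² - 3.937 ≈ 9.857
Since 1.201π²/2.781² ≈ 1.533 < 3.937, λ₁ < 0.
The n=1 mode grows fastest (−λₙ is largest for n=1) → dominates.
Asymptotic: φ ~ c₁ sin(πx/2.781) e^{2.404t} (exponential growth at rate −λ₁ ≈ 2.404).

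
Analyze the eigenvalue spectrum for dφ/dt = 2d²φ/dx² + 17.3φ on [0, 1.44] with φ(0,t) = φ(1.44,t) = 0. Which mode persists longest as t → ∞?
Eigenvalues: λₙ = 2n²π²/1.44² - 17.3.
First three modes:
  n=1: λ₁ = 2π²/1.44² - 17.3 ≈ -7.781
  n=2: λ₂ = 8π²/1.44² - 17.3 ≈ 20.777
  n=3: λ₃ = 18π²/1.44² - 17.3 ≈ 68.374
Since 2π²/1.44² ≈ 9.519 < 17.3, λ₁ < 0.
The n=1 mode grows fastest (−λₙ is largest for n=1) → dominates.
Asymptotic: φ ~ c₁ sin(πx/1.44) e^{7.781t} (exponential growth at rate −λ₁ ≈ 7.781).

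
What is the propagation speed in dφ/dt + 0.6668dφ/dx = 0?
Speed = 0.6668. Information travels along x - 0.6668t = const (rightward).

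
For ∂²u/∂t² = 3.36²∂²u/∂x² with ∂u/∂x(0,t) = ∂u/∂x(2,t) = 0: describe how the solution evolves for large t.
u oscillates about a mean that drifts linearly in t (generically unbounded; no decay). There is no damping, so the nonconstant modes persist as standing waves (energy conserved, no decay). But with Neumann conditions at both ends the constant mode has eigenvalue 0: the spatial mean M(t) of u satisfies M'' = 0, so M(t) = M(0) + M'(0)·t. Unless the initial velocity has zero mean (∫u_t(x,0)dx = 0), the solution grows linearly in t (unbounded, though not exponentially); if it does have zero mean, the solution stays bounded and simply oscillates.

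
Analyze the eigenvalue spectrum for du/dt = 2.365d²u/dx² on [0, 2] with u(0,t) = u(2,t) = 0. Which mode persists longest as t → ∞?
Eigenvalues: λₙ = 2.365n²π²/2².
First three modes:
  n=1: λ₁ = 2.365π²/2² ≈ 5.835
  n=2: λ₂ = 9.46π²/2² ≈ 23.342 (4× faster decay)
  n=3: λ₃ = 21.285π²/2² ≈ 52.519 (9× faster decay)
As t → ∞, higher modes decay exponentially faster. The n=1 mode dominates: u ~ c₁ sin(πx/2) e^{-λ₁t}.
Decay rate: λ₁ = 2.365π²/2² ≈ 5.835.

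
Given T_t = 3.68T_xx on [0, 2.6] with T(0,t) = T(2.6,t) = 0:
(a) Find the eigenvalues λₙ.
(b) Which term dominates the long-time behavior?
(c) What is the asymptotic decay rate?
Eigenvalues: λₙ = 3.68n²π²/2.6².
First three modes:
  n=1: λ₁ = 3.68π²/2.6² ≈ 5.373
  n=2: λ₂ = 14.72π²/2.6² ≈ 21.491 (4× faster decay)
  n=3: λ₃ = 33.12π²/2.6² ≈ 48.355 (9× faster decay)
As t → ∞, higher modes decay exponentially faster. The n=1 mode dominates: T ~ c₁ sin(πx/2.6) e^{-λ₁t}.
Decay rate: λ₁ = 3.68π²/2.6² ≈ 5.373.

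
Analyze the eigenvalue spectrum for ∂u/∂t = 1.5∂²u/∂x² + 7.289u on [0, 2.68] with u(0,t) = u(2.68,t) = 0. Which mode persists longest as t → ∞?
Eigenvalues: λₙ = 1.5n²π²/2.68² - 7.289.
First three modes:
  n=1: λ₁ = 1.5π²/2.68² - 7.289 ≈ -5.228
  n=2: λ₂ = 6π²/2.68² - 7.289 ≈ 0.956
  n=3: λ₃ = 13.5π²/2.68² - 7.289 ≈ 11.262
Since 1.5π²/2.68² ≈ 2.061 < 7.289, λ₁ < 0.
The n=1 mode grows fastest (−λₙ is largest for n=1) → dominates.
Asymptotic: u ~ c₁ sin(πx/2.68) e^{5.228t} (exponential growth at rate −λ₁ ≈ 5.228).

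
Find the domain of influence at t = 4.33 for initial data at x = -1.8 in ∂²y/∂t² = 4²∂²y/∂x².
Domain of influence: [-19.12, 15.52]. Data at x = -1.8 spreads outward at speed 4.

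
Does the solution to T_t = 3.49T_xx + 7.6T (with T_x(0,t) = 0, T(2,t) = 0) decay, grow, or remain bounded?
T grows unboundedly. Reaction dominates diffusion (r=7.6 > κπ²/(4L²)≈2.15); solution grows exponentially.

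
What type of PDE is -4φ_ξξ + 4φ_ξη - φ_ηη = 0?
With A = -4, B = 4, C = -1, the discriminant is 0. This is a parabolic PDE.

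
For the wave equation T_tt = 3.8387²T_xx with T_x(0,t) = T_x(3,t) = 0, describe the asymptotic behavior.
T oscillates about a mean that drifts linearly in t (generically unbounded; no decay). There is no damping, so the nonconstant modes persist as standing waves (energy conserved, no decay). But with Neumann conditions at both ends the constant mode has eigenvalue 0: the spatial mean M(t) of T satisfies M'' = 0, so M(t) = M(0) + M'(0)·t. Unless the initial velocity has zero mean (∫T_t(x,0)dx = 0), the solution grows linearly in t (unbounded, though not exponentially); if it does have zero mean, the solution stays bounded and simply oscillates.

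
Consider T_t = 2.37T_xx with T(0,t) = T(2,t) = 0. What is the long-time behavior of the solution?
As t → ∞, T → 0. Heat diffuses out through both boundaries.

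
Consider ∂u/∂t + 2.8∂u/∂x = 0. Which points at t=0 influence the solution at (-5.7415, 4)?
A single point: x = -16.9415. The characteristic through (-5.7415, 4) is x - 2.8t = const, so x = -5.7415 - 2.8·4 = -16.9415.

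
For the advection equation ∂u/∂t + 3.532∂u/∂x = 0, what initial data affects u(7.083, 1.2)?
A single point: x = 2.8446. The characteristic through (7.083, 1.2) is x - 3.532t = const, so x = 7.083 - 3.532·1.2 = 2.8446.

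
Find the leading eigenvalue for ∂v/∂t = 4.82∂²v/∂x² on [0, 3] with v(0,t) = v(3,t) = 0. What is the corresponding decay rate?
Eigenvalues: λₙ = 4.82n²π²/3².
First three modes:
  n=1: λ₁ = 4.82π²/3² ≈ 5.286
  n=2: λ₂ = 19.28π²/3² ≈ 21.143 (4× faster decay)
  n=3: λ₃ = 43.38π²/3² ≈ 47.571 (9× faster decay)
As t → ∞, higher modes decay exponentially faster. The n=1 mode dominates: v ~ c₁ sin(πx/3) e^{-λ₁t}.
Decay rate: λ₁ = 4.82π²/3² ≈ 5.286.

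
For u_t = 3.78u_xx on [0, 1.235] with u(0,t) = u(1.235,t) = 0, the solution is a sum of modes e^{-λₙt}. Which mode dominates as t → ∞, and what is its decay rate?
Eigenvalues: λₙ = 3.78n²π²/1.235².
First three modes:
  n=1: λ₁ = 3.78π²/1.235² ≈ 24.46
  n=2: λ₂ = 15.12π²/1.235² ≈ 97.84 (4× faster decay)
  n=3: λ₃ = 34.02π²/1.235² ≈ 220.141 (9× faster decay)
As t → ∞, higher modes decay exponentially faster. The n=1 mode dominates: u ~ c₁ sin(πx/1.235) e^{-λ₁t}.
Decay rate: λ₁ = 3.78π²/1.235² ≈ 24.46.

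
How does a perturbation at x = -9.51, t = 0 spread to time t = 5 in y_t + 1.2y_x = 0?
At x = -3.51. The characteristic carries data from (-9.51, 0) to (-3.51, 5).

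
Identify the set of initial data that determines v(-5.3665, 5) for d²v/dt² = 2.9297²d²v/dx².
Domain of dependence: [-20.015, 9.282]. Signals travel at speed 2.9297, so data within |x - -5.3665| ≤ 2.9297·5 = 14.6485 can reach the point.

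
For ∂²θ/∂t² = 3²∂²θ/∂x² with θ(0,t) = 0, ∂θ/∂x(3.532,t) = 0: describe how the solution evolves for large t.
θ oscillates (no decay). Energy is conserved; the solution oscillates indefinitely as standing waves.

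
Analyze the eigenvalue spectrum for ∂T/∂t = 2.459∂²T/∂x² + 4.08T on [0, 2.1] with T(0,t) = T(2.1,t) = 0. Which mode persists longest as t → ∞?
Eigenvalues: λₙ = 2.459n²π²/2.1² - 4.08.
First three modes:
  n=1: λ₁ = 2.459π²/2.1² - 4.08 ≈ 1.423
  n=2: λ₂ = 9.836π²/2.1² - 4.08 ≈ 17.933
  n=3: λ₃ = 22.131π²/2.1² - 4.08 ≈ 45.449
Since 2.459π²/2.1² ≈ 5.503 > 4.08, all λₙ > 0.
The n=1 mode decays slowest → dominates as t → ∞.
Asymptotic: T ~ c₁ sin(πx/2.1) e^{-λ₁t} with decay rate λ₁ ≈ 1.423.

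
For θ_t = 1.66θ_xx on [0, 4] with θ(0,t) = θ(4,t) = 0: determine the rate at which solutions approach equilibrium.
Eigenvalues: λₙ = 1.66n²π²/4².
First three modes:
  n=1: λ₁ = 1.66π²/4² ≈ 1.024
  n=2: λ₂ = 6.64π²/4² ≈ 4.096 (4× faster decay)
  n=3: λ₃ = 14.94π²/4² ≈ 9.216 (9× faster decay)
As t → ∞, higher modes decay exponentially faster. The n=1 mode dominates: θ ~ c₁ sin(πx/4) e^{-λ₁t}.
Decay rate: λ₁ = 1.66π²/4² ≈ 1.024.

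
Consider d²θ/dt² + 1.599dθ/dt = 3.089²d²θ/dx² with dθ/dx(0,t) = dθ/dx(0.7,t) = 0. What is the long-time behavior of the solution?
As t → ∞, θ → constant (steady state). Damping (γ=1.599) dissipates the nonconstant modes; with Neumann BCs the spatial average obeys M''+γM'=0 and tends to a finite limit.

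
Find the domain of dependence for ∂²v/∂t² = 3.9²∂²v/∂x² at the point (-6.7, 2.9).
Domain of dependence: [-18.01, 4.61]. Signals travel at speed 3.9, so data within |x - -6.7| ≤ 3.9·2.9 = 11.31 can reach the point.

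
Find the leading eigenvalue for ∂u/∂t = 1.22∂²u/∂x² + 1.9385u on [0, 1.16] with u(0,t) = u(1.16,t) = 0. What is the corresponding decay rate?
Eigenvalues: λₙ = 1.22n²π²/1.16² - 1.9385.
First three modes:
  n=1: λ₁ = 1.22π²/1.16² - 1.9385 ≈ 7.01
  n=2: λ₂ = 4.88π²/1.16² - 1.9385 ≈ 33.855
  n=3: λ₃ = 10.98π²/1.16² - 1.9385 ≈ 78.597
Since 1.22π²/1.16² ≈ 8.948 > 1.9385, all λₙ > 0.
The n=1 mode decays slowest → dominates as t → ∞.
Asymptotic: u ~ c₁ sin(πx/1.16) e^{-λ₁t} with decay rate λ₁ ≈ 7.01.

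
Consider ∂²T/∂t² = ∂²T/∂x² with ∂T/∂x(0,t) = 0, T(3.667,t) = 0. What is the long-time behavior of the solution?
As t → ∞, T oscillates (no decay). Energy is conserved; the solution oscillates indefinitely as standing waves.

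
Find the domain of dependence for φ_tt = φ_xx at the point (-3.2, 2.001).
Domain of dependence: [-5.201, -1.199]. Signals travel at speed 1, so data within |x - -3.2| ≤ 1·2.001 = 2.001 can reach the point.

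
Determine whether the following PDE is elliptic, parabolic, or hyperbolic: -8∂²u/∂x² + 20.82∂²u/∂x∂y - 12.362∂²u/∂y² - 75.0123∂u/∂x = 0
Coefficients: A = -8, B = 20.82, C = -12.362. B² - 4AC = 37.8884, which is positive, so the equation is hyperbolic.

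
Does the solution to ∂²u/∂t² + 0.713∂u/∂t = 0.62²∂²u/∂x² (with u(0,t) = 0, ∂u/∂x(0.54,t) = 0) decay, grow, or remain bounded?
u → 0. Damping (γ=0.713) dissipates energy; oscillations decay exponentially.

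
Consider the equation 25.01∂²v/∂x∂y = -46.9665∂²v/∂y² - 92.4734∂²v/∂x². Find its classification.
Rewriting in standard form: 92.4734∂²v/∂x² + 25.01∂²v/∂x∂y + 46.9665∂²v/∂y² = 0. Elliptic. (A = 92.4734, B = 25.01, C = 46.9665 gives B² - 4AC = -16747.1076644.)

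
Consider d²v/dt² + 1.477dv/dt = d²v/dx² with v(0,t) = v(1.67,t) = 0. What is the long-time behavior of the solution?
As t → ∞, v → 0. Damping (γ=1.477) dissipates energy; oscillations decay exponentially.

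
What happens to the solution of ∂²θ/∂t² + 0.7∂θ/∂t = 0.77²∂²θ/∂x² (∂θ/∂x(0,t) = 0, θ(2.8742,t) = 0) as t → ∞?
θ → 0. Damping (γ=0.7) dissipates energy; oscillations decay exponentially.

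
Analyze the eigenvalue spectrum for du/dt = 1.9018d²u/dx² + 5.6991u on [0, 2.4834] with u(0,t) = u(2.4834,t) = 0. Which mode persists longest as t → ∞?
Eigenvalues: λₙ = 1.9018n²π²/2.4834² - 5.6991.
First three modes:
  n=1: λ₁ = 1.9018π²/2.4834² - 5.6991 ≈ -2.656
  n=2: λ₂ = 7.6072π²/2.4834² - 5.6991 ≈ 6.475
  n=3: λ₃ = 17.1162π²/2.4834² - 5.6991 ≈ 21.692
Since 1.9018π²/2.4834² ≈ 3.043 < 5.6991, λ₁ < 0.
The n=1 mode grows fastest (−λₙ is largest for n=1) → dominates.
Asymptotic: u ~ c₁ sin(πx/2.4834) e^{2.656t} (exponential growth at rate −λ₁ ≈ 2.656).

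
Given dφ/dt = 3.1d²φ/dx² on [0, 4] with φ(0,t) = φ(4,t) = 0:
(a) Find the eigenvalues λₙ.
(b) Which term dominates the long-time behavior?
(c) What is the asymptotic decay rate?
Eigenvalues: λₙ = 3.1n²π²/4².
First three modes:
  n=1: λ₁ = 3.1π²/4² ≈ 1.912
  n=2: λ₂ = 12.4π²/4² ≈ 7.649 (4× faster decay)
  n=3: λ₃ = 27.9π²/4² ≈ 17.21 (9× faster decay)
As t → ∞, higher modes decay exponentially faster. The n=1 mode dominates: φ ~ c₁ sin(πx/4) e^{-λ₁t}.
Decay rate: λ₁ = 3.1π²/4² ≈ 1.912.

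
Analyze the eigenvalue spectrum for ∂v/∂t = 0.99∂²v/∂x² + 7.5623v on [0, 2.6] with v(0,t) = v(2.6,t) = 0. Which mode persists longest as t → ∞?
Eigenvalues: λₙ = 0.99n²π²/2.6² - 7.5623.
First three modes:
  n=1: λ₁ = 0.99π²/2.6² - 7.5623 ≈ -6.117
  n=2: λ₂ = 3.96π²/2.6² - 7.5623 ≈ -1.781
  n=3: λ₃ = 8.91π²/2.6² - 7.5623 ≈ 5.446
Since 0.99π²/2.6² ≈ 1.445 < 7.5623, λ₁ < 0.
The n=1 mode grows fastest (−λₙ is largest for n=1) → dominates.
Asymptotic: v ~ c₁ sin(πx/2.6) e^{6.117t} (exponential growth at rate −λ₁ ≈ 6.117).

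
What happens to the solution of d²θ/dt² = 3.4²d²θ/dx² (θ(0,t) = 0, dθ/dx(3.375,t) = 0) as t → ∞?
θ oscillates (no decay). Energy is conserved; the solution oscillates indefinitely as standing waves.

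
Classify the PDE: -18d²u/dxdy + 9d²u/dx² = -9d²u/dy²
Rewriting in standard form: 9d²u/dx² - 18d²u/dxdy + 9d²u/dy² = 0. A = 9, B = -18, C = 9. Discriminant B² - 4AC = 0. Since 0 = 0, parabolic.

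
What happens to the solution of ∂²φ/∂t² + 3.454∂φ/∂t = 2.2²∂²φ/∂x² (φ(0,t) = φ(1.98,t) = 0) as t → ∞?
φ → 0. Damping (γ=3.454) dissipates energy; oscillations decay exponentially.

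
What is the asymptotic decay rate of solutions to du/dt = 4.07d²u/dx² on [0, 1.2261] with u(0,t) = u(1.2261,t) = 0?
Eigenvalues: λₙ = 4.07n²π²/1.2261².
First three modes:
  n=1: λ₁ = 4.07π²/1.2261² ≈ 26.72
  n=2: λ₂ = 16.28π²/1.2261² ≈ 106.881 (4× faster decay)
  n=3: λ₃ = 36.63π²/1.2261² ≈ 240.483 (9× faster decay)
As t → ∞, higher modes decay exponentially faster. The n=1 mode dominates: u ~ c₁ sin(πx/1.2261) e^{-λ₁t}.
Decay rate: λ₁ = 4.07π²/1.2261² ≈ 26.72.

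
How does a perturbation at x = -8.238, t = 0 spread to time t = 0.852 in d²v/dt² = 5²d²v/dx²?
Domain of influence: [-12.498, -3.978]. Data at x = -8.238 spreads outward at speed 5.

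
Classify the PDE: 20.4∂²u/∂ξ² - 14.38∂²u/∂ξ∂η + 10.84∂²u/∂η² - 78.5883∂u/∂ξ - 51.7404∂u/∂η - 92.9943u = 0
A = 20.4, B = -14.38, C = 10.84. Discriminant B² - 4AC = -677.7596. Since -677.7596 < 0, elliptic.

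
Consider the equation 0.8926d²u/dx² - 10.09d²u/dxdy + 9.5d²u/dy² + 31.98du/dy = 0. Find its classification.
Hyperbolic. (A = 0.8926, B = -10.09, C = 9.5 gives B² - 4AC = 67.8893.)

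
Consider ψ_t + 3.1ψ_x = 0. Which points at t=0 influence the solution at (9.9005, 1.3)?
A single point: x = 5.8705. The characteristic through (9.9005, 1.3) is x - 3.1t = const, so x = 9.9005 - 3.1·1.3 = 5.8705.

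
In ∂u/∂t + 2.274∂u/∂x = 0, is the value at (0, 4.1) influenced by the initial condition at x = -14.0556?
No. Only data at x = -9.3234 affects (0, 4.1). Advection has one-way propagation along characteristics.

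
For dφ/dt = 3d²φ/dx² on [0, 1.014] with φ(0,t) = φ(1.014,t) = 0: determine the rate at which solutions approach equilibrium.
Eigenvalues: λₙ = 3n²π²/1.014².
First three modes:
  n=1: λ₁ = 3π²/1.014² ≈ 28.797
  n=2: λ₂ = 12π²/1.014² ≈ 115.187 (4× faster decay)
  n=3: λ₃ = 27π²/1.014² ≈ 259.172 (9× faster decay)
As t → ∞, higher modes decay exponentially faster. The n=1 mode dominates: φ ~ c₁ sin(πx/1.014) e^{-λ₁t}.
Decay rate: λ₁ = 3π²/1.014² ≈ 28.797.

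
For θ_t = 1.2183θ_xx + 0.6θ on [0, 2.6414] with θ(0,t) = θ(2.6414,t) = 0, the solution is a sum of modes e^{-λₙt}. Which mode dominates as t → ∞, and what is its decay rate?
Eigenvalues: λₙ = 1.2183n²π²/2.6414² - 0.6.
First three modes:
  n=1: λ₁ = 1.2183π²/2.6414² - 0.6 ≈ 1.123
  n=2: λ₂ = 4.8732π²/2.6414² - 0.6 ≈ 6.294
  n=3: λ₃ = 10.9647π²/2.6414² - 0.6 ≈ 14.911
Since 1.2183π²/2.6414² ≈ 1.723 > 0.6, all λₙ > 0.
The n=1 mode decays slowest → dominates as t → ∞.
Asymptotic: θ ~ c₁ sin(πx/2.6414) e^{-λ₁t} with decay rate λ₁ ≈ 1.123.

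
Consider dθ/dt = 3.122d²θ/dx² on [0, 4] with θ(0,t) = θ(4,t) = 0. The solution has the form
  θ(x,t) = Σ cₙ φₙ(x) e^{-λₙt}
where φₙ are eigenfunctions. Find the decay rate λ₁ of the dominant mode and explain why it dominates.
Eigenvalues: λₙ = 3.122n²π²/4².
First three modes:
  n=1: λ₁ = 3.122π²/4² ≈ 1.926
  n=2: λ₂ = 12.488π²/4² ≈ 7.703 (4× faster decay)
  n=3: λ₃ = 28.098π²/4² ≈ 17.332 (9× faster decay)
As t → ∞, higher modes decay exponentially faster. The n=1 mode dominates: θ ~ c₁ sin(πx/4) e^{-λ₁t}.
Decay rate: λ₁ = 3.122π²/4² ≈ 1.926.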